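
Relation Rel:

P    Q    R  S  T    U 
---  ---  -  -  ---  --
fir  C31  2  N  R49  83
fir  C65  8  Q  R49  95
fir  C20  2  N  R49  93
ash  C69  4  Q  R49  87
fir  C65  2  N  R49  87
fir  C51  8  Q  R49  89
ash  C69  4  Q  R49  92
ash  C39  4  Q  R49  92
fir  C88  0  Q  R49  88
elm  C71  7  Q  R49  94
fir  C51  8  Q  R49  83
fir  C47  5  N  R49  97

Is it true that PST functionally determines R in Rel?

No

(P=fir, S=N, T=R49): 4 rows → R takes values {2, 5} — violation
(P=fir, S=Q, T=R49): 4 rows → R takes values {8, 0} — violation
(P=ash, S=Q, T=R49): 3 rows → R = 4, 4, 4 ✓
(P=elm, S=Q, T=R49): 1 row → R = 7 ✓
Two rows agree on PST but differ on R, so PST -> R does not hold.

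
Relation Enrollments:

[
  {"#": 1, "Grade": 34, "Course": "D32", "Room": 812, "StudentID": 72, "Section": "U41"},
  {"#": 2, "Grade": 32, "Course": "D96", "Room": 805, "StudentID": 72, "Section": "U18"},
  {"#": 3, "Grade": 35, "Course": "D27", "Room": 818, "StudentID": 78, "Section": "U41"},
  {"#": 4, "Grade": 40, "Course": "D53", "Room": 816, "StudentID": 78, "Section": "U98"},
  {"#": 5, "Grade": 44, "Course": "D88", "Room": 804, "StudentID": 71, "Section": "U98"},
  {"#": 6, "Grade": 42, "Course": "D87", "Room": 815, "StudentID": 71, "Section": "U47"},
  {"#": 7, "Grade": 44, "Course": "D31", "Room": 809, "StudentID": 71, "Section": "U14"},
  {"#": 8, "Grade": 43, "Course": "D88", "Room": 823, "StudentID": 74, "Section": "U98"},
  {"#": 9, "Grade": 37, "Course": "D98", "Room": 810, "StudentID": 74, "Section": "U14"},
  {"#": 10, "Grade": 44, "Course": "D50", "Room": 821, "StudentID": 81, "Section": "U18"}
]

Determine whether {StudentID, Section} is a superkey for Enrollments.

All 10 rows have distinct {StudentID, Section} values, so {StudentID, Section} → (all attributes) holds and {StudentID, Section} is a superkey.

Yes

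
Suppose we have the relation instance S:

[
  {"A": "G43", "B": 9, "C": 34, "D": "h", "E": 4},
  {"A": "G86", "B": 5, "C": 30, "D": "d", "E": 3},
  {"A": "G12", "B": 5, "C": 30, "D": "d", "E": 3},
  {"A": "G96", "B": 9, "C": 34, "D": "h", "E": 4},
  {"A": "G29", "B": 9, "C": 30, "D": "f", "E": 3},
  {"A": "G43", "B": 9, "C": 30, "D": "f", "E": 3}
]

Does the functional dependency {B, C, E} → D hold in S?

Yes

(B=9, C=34, E=4): 2 rows → D = h, h ✓
(B=5, C=30, E=3): 2 rows → D = d, d ✓
(B=9, C=30, E=3): 2 rows → D = f, f ✓
Every {B, C, E} value is associated with a single D value, so {B, C, E} → D holds.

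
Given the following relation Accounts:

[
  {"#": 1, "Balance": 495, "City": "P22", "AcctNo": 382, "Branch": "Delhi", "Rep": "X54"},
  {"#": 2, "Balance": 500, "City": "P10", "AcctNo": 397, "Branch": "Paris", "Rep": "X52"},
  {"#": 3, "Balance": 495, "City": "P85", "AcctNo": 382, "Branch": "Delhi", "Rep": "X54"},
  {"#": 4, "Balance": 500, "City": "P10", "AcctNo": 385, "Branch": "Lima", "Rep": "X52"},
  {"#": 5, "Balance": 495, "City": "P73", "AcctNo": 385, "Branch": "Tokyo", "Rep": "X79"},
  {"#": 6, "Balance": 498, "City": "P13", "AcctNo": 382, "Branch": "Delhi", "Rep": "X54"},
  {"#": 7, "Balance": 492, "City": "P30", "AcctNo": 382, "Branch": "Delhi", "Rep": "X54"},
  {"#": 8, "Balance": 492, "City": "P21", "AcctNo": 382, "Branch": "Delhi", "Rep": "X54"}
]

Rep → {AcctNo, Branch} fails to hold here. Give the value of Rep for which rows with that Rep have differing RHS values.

X52

Rep=X54: rows 1, 3, 6, 7, 8 → {AcctNo,Branch} = (382, Delhi), (382, Delhi), (382, Delhi), (382, Delhi), (382, Delhi) ✓
Rep=X52: rows 2, 4 → {AcctNo,Branch} takes values {(397, Paris), (385, Lima)} — violation
Rep=X79: row 5 → {AcctNo,Branch} = (385, Tokyo) ✓
The only Rep value with inconsistent RHS is Rep=X52.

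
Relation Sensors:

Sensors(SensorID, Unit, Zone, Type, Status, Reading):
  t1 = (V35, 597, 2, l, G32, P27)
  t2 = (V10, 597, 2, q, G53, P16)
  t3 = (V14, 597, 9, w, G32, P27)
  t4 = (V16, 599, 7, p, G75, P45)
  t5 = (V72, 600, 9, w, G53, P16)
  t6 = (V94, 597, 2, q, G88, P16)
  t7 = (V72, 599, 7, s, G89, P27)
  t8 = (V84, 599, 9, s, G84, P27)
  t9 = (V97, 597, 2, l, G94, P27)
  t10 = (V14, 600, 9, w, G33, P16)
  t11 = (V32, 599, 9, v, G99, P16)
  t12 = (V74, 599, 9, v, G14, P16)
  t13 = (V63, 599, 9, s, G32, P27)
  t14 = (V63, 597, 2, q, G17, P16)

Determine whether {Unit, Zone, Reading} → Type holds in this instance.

Yes

(Unit=597, Zone=2, Reading=P27): rows 1, 9 → Type = l, l ✓
(Unit=597, Zone=2, Reading=P16): rows 2, 6, 14 → Type = q, q, q ✓
(Unit=597, Zone=9, Reading=P27): row 3 → Type = w ✓
(Unit=599, Zone=7, Reading=P45): row 4 → Type = p ✓
(Unit=600, Zone=9, Reading=P16): rows 5, 10 → Type = w, w ✓
(Unit=599, Zone=7, Reading=P27): row 7 → Type = s ✓
(Unit=599, Zone=9, Reading=P27): rows 8, 13 → Type = s, s ✓
(Unit=599, Zone=9, Reading=P16): rows 11, 12 → Type = v, v ✓
Every {Unit, Zone, Reading} value is associated with a single Type value, so {Unit, Zone, Reading} → Type holds.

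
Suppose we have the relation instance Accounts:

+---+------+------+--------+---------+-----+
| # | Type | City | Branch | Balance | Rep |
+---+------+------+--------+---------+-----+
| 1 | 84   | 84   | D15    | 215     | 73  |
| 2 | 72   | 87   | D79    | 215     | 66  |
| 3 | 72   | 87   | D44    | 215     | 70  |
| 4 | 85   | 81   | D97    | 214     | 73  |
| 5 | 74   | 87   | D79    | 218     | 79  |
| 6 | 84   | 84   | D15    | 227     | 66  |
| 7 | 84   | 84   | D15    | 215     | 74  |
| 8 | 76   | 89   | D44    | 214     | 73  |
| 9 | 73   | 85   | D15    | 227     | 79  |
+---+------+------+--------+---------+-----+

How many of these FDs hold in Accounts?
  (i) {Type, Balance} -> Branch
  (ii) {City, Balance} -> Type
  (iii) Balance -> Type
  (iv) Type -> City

2

(i) {Type, Balance} -> Branch: (Type=72, Balance=215): rows 2, 3 → Branch takes values {D79, D44} — violation — fails.
(ii) {City, Balance} -> Type: every LHS value maps to a single RHS value — holds.
(iii) Balance -> Type: Balance=215: rows 1, 2, 3, 7 → Type takes values {84, 72} — violation; Balance=214: rows 4, 8 → Type takes values {85, 76} — violation; Balance=227: rows 6, 9 → Type takes values {84, 73} — violation — fails.
(iv) Type -> City: every LHS value maps to a single RHS value — holds.
2 of the 4 dependencies hold.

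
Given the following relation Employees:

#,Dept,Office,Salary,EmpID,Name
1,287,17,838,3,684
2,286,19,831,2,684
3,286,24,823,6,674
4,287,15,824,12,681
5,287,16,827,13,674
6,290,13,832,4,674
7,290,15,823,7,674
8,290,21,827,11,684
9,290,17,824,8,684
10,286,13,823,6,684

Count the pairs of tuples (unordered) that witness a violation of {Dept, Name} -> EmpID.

3

(Dept=286, Name=684): violating pairs (2,10) — 1 pair.
(Dept=290, Name=674): violating pairs (6,7) — 1 pair.
(Dept=290, Name=684): violating pairs (8,9) — 1 pair.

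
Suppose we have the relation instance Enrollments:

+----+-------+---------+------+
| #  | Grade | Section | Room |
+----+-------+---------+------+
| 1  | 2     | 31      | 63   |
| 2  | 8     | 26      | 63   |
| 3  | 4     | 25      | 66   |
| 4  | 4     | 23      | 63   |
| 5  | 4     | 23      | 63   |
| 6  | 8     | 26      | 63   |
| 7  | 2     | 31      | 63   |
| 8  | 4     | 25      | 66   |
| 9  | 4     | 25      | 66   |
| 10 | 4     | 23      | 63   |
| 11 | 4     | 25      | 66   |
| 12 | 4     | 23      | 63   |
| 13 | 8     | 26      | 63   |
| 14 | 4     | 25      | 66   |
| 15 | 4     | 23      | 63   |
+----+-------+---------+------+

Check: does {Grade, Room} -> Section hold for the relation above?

Yes

(Grade=2, Room=63): rows 1, 7 → Section = 31, 31 ✓
(Grade=8, Room=63): rows 2, 6, 13 → Section = 26, 26, 26 ✓
(Grade=4, Room=66): rows 3, 8, 9, 11, 14 → Section = 25, 25, 25, 25, 25 ✓
(Grade=4, Room=63): rows 4, 5, 10, 12, 15 → Section = 23, 23, 23, 23, 23 ✓
Every {Grade, Room} value is associated with a single Section value, so {Grade, Room} -> Section holds.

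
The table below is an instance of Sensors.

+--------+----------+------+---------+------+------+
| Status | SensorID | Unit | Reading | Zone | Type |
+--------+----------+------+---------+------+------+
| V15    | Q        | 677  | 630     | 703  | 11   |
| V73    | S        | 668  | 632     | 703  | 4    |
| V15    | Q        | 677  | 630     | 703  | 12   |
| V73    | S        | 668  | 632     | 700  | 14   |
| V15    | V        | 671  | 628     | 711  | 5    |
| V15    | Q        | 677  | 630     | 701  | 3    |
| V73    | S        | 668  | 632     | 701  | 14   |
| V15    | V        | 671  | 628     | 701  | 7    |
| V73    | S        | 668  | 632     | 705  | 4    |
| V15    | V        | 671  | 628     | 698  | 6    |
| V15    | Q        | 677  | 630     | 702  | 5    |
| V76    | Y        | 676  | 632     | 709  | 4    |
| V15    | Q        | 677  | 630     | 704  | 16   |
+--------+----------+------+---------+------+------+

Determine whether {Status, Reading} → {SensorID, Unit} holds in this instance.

Yes

(Status=V15, Reading=630): 5 rows → {SensorID,Unit} = (Q, 677), (Q, 677), (Q, 677), (Q, 677), (Q, 677) ✓
(Status=V73, Reading=632): 4 rows → {SensorID,Unit} = (S, 668), (S, 668), (S, 668), (S, 668) ✓
(Status=V15, Reading=628): 3 rows → {SensorID,Unit} = (V, 671), (V, 671), (V, 671) ✓
(Status=V76, Reading=632): 1 row → {SensorID,Unit} = (Y, 676) ✓
Every {Status, Reading} value is associated with a single {SensorID, Unit} value, so {Status, Reading} → {SensorID, Unit} holds.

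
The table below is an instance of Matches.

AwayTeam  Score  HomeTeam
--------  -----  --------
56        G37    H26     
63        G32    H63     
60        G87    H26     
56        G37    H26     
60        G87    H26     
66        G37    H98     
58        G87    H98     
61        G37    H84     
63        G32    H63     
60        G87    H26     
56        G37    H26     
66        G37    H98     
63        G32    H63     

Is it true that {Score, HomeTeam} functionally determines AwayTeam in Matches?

(Score=G37, HomeTeam=H26): 3 rows → AwayTeam = 56, 56, 56 ✓
(Score=G32, HomeTeam=H63): 3 rows → AwayTeam = 63, 63, 63 ✓
(Score=G87, HomeTeam=H26): 3 rows → AwayTeam = 60, 60, 60 ✓
(Score=G37, HomeTeam=H98): 2 rows → AwayTeam = 66, 66 ✓
(Score=G87, HomeTeam=H98): 1 row → AwayTeam = 58 ✓
(Score=G37, HomeTeam=H84): 1 row → AwayTeam = 61 ✓
Every {Score, HomeTeam} value is associated with a single AwayTeam value, so {Score, HomeTeam} -> AwayTeam holds.

Yes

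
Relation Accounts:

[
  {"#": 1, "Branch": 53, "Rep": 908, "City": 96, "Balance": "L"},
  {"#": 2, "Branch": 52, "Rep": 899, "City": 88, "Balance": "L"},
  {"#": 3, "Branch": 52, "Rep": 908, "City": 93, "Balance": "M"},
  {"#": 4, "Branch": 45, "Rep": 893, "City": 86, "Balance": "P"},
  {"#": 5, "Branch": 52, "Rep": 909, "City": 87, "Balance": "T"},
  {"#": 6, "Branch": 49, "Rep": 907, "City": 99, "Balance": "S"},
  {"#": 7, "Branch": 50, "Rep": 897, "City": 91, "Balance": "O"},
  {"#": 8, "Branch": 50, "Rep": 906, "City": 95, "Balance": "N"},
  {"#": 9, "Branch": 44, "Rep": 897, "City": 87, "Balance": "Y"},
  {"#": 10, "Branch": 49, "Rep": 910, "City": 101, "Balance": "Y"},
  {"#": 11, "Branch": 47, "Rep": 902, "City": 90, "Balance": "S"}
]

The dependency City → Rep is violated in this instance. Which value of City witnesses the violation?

87

City=96: row 1 → Rep = 908 ✓
City=88: row 2 → Rep = 899 ✓
City=93: row 3 → Rep = 908 ✓
City=86: row 4 → Rep = 893 ✓
City=87: rows 5, 9 → Rep takes values {909, 897} — violation
City=99: row 6 → Rep = 907 ✓
City=91: row 7 → Rep = 897 ✓
City=95: row 8 → Rep = 906 ✓
City=101: row 10 → Rep = 910 ✓
City=90: row 11 → Rep = 902 ✓
The only City value with inconsistent Rep is City=87.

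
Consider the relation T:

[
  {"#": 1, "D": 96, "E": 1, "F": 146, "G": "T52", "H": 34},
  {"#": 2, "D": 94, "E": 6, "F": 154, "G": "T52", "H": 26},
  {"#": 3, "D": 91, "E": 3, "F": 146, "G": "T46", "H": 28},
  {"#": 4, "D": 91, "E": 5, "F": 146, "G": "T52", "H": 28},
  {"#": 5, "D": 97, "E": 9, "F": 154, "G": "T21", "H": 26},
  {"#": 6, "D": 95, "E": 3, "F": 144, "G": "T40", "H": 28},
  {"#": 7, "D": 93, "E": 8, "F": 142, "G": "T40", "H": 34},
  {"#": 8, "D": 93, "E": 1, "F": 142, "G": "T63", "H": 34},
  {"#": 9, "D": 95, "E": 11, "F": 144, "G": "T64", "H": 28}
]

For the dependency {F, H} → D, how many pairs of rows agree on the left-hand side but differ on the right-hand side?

1

(F=154, H=26): violating pairs (2,5) — 1 pair.
(F=146, H=28): all 2 rows agree on D — 0 pairs.
(F=144, H=28): all 2 rows agree on D — 0 pairs.
(F=142, H=34): all 2 rows agree on D — 0 pairs.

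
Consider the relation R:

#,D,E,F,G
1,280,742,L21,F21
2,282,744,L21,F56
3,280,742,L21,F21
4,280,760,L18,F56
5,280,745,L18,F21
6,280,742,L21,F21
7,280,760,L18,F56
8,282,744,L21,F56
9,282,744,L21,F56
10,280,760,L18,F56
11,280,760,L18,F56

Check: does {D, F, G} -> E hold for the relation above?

(D=280, F=L21, G=F21): rows 1, 3, 6 → E = 742, 742, 742 ✓
(D=282, F=L21, G=F56): rows 2, 8, 9 → E = 744, 744, 744 ✓
(D=280, F=L18, G=F56): rows 4, 7, 10, 11 → E = 760, 760, 760, 760 ✓
(D=280, F=L18, G=F21): row 5 → E = 745 ✓
Every {D, F, G} value is associated with a single E value, so {D, F, G} -> E holds.

Yes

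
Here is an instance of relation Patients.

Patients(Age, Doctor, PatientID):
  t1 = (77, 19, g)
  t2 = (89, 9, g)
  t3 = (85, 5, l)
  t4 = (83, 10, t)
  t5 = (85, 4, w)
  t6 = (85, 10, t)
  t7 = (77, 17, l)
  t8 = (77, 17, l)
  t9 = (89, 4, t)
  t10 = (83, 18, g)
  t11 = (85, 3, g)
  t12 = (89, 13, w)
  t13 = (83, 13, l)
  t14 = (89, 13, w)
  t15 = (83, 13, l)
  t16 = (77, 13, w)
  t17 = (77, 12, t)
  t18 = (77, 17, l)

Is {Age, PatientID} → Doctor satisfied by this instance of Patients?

Yes

(Age=77, PatientID=g): row 1 → Doctor = 19 ✓
(Age=89, PatientID=g): row 2 → Doctor = 9 ✓
(Age=85, PatientID=l): row 3 → Doctor = 5 ✓
(Age=83, PatientID=t): row 4 → Doctor = 10 ✓
(Age=85, PatientID=w): row 5 → Doctor = 4 ✓
(Age=85, PatientID=t): row 6 → Doctor = 10 ✓
(Age=77, PatientID=l): rows 7, 8, 18 → Doctor = 17, 17, 17 ✓
(Age=89, PatientID=t): row 9 → Doctor = 4 ✓
(Age=83, PatientID=g): row 10 → Doctor = 18 ✓
(Age=85, PatientID=g): row 11 → Doctor = 3 ✓
(Age=89, PatientID=w): rows 12, 14 → Doctor = 13, 13 ✓
(Age=83, PatientID=l): rows 13, 15 → Doctor = 13, 13 ✓
(Age=77, PatientID=w): row 16 → Doctor = 13 ✓
(Age=77, PatientID=t): row 17 → Doctor = 12 ✓
Every {Age, PatientID} value is associated with a single Doctor value, so {Age, PatientID} → Doctor holds.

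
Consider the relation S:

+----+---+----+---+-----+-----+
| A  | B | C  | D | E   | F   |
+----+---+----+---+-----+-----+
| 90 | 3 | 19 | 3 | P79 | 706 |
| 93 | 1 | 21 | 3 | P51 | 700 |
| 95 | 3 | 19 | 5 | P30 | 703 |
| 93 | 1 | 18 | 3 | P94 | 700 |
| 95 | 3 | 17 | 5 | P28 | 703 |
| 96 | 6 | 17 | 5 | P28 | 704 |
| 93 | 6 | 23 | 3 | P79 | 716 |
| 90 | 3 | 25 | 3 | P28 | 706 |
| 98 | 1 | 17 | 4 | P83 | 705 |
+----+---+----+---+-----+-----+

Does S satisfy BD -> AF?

Yes

(B=3, D=3): 2 rows → {A,F} = (90, 706), (90, 706) ✓
(B=1, D=3): 2 rows → {A,F} = (93, 700), (93, 700) ✓
(B=3, D=5): 2 rows → {A,F} = (95, 703), (95, 703) ✓
(B=6, D=5): 1 row → {A,F} = (96, 704) ✓
(B=6, D=3): 1 row → {A,F} = (93, 716) ✓
(B=1, D=4): 1 row → {A,F} = (98, 705) ✓
Every BD value is associated with a single AF value, so BD -> AF holds.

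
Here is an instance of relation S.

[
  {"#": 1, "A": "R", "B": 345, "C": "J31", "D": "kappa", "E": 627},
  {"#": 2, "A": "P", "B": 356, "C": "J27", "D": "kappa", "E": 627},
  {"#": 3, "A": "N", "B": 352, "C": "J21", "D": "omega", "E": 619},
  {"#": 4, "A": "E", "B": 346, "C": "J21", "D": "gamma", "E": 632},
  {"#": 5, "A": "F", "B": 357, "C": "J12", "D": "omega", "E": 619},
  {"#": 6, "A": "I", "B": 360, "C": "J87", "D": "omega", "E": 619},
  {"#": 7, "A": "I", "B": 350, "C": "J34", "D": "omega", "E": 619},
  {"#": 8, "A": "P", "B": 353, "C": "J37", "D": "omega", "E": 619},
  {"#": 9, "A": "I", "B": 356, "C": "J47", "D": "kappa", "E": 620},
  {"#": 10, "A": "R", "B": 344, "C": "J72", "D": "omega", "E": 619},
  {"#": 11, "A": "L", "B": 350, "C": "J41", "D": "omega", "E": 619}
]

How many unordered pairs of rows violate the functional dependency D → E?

D=kappa: violating pairs (1,9), (2,9) — 2 pairs.
D=omega: all 7 rows agree on E — 0 pairs.

2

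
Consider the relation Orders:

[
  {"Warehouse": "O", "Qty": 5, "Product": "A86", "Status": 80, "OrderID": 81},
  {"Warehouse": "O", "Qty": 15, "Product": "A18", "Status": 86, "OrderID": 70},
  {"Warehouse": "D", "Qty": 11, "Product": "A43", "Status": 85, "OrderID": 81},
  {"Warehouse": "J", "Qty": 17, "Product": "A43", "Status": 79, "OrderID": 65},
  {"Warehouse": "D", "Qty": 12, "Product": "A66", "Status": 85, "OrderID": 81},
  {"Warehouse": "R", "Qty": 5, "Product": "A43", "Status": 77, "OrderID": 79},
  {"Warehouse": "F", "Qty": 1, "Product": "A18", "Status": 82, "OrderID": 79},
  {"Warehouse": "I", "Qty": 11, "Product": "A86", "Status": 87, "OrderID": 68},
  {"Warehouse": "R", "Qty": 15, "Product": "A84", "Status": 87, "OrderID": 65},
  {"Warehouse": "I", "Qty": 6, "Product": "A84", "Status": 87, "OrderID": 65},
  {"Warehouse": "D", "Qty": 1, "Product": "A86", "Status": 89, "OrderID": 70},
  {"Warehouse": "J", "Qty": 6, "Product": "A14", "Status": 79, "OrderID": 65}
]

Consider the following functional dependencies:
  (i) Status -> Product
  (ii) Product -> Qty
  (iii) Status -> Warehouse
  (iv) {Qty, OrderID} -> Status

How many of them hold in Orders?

0

(i) Status -> Product: Status=85: 2 rows → Product takes values {A43, A66} — violation; Status=79: 2 rows → Product takes values {A43, A14} — violation; Status=87: 3 rows → Product takes values {A86, A84} — violation — fails.
(ii) Product -> Qty: Product=A86: 3 rows → Qty takes values {5, 11, 1} — violation; Product=A18: 2 rows → Qty takes values {15, 1} — violation; Product=A43: 3 rows → Qty takes values {11, 17, 5} — violation; Product=A84: 2 rows → Qty takes values {15, 6} — violation — fails.
(iii) Status -> Warehouse: Status=87: 3 rows → Warehouse takes values {I, R} — violation — fails.
(iv) {Qty, OrderID} -> Status: (Qty=6, OrderID=65): 2 rows → Status takes values {87, 79} — violation — fails.
None of the 4 dependencies hold.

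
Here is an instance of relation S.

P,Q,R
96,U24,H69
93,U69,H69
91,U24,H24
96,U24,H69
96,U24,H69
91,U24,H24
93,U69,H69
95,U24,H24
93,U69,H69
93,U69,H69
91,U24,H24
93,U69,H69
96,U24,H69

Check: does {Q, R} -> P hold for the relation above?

(Q=U24, R=H69): 4 rows → P = 96, 96, 96, 96 ✓
(Q=U69, R=H69): 5 rows → P = 93, 93, 93, 93, 93 ✓
(Q=U24, R=H24): 4 rows → P takes values {91, 95} — violation
Two rows agree on {Q, R} but differ on P, so {Q, R} -> P does not hold.

No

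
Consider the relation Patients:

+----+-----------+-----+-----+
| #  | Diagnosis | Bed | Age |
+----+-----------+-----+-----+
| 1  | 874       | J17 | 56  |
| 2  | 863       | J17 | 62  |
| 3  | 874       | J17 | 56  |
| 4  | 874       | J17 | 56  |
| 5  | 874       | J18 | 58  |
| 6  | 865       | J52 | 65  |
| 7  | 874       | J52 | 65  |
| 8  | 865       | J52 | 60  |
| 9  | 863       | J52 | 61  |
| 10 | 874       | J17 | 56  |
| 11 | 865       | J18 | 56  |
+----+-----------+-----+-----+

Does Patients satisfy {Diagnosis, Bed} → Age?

No

(Diagnosis=874, Bed=J17): rows 1, 3, 4, 10 → Age = 56, 56, 56, 56 ✓
(Diagnosis=863, Bed=J17): row 2 → Age = 62 ✓
(Diagnosis=874, Bed=J18): row 5 → Age = 58 ✓
(Diagnosis=865, Bed=J52): rows 6, 8 → Age takes values {65, 60} — violation
(Diagnosis=874, Bed=J52): row 7 → Age = 65 ✓
(Diagnosis=863, Bed=J52): row 9 → Age = 61 ✓
(Diagnosis=865, Bed=J18): row 11 → Age = 56 ✓
Two rows agree on {Diagnosis, Bed} but differ on Age, so {Diagnosis, Bed} → Age does not hold.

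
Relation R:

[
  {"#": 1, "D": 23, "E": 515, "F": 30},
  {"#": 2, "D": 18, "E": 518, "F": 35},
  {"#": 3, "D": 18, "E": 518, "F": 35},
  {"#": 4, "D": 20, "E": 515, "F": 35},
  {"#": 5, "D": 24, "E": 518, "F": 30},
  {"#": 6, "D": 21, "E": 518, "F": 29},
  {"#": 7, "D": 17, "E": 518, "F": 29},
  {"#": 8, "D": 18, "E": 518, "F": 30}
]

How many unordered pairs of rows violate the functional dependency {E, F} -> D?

(E=518, F=35): all 2 rows agree on D — 0 pairs.
(E=518, F=30): violating pairs (5,8) — 1 pair.
(E=518, F=29): violating pairs (6,7) — 1 pair.

2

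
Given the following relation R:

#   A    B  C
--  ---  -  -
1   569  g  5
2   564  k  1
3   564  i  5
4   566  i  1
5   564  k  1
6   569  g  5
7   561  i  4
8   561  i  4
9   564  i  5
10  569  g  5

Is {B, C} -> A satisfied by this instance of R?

(B=g, C=5): rows 1, 6, 10 → A = 569, 569, 569 ✓
(B=k, C=1): rows 2, 5 → A = 564, 564 ✓
(B=i, C=5): rows 3, 9 → A = 564, 564 ✓
(B=i, C=1): row 4 → A = 566 ✓
(B=i, C=4): rows 7, 8 → A = 561, 561 ✓
Every {B, C} value is associated with a single A value, so {B, C} -> A holds.

Yes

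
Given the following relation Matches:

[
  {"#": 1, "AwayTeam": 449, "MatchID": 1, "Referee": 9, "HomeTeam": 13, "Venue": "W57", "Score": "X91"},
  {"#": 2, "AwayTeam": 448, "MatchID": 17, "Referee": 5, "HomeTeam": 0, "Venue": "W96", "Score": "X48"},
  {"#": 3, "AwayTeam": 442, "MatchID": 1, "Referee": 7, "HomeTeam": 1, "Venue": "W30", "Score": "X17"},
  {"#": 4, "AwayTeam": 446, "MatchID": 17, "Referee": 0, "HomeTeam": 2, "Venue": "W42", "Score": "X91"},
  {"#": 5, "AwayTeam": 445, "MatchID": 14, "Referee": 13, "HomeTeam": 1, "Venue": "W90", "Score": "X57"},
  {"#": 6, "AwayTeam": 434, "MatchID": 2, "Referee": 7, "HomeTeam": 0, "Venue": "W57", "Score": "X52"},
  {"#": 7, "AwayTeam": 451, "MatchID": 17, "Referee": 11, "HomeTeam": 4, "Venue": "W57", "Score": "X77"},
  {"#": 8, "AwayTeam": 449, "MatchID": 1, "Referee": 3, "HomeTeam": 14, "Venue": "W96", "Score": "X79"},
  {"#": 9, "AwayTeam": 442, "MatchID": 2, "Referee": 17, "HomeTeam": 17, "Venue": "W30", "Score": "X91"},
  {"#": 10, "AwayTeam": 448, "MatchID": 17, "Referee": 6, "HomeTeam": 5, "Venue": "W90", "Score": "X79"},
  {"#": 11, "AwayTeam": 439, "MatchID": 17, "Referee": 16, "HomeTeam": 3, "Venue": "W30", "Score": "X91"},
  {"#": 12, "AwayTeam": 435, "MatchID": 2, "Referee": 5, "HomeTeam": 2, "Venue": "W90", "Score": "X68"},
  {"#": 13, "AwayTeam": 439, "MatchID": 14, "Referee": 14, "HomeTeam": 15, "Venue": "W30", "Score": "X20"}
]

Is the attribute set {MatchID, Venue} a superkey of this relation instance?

Yes

All 13 rows have distinct {MatchID, Venue} values, so {MatchID, Venue} → (all attributes) holds and {MatchID, Venue} is a superkey.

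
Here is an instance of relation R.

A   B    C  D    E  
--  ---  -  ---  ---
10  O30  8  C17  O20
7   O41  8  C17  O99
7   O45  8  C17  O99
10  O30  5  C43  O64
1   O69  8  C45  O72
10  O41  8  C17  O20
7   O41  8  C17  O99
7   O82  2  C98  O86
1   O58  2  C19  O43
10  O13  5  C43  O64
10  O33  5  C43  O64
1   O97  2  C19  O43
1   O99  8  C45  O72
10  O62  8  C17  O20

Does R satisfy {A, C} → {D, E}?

Yes

(A=10, C=8): 3 rows → {D,E} = (C17, O20), (C17, O20), (C17, O20) ✓
(A=7, C=8): 3 rows → {D,E} = (C17, O99), (C17, O99), (C17, O99) ✓
(A=10, C=5): 3 rows → {D,E} = (C43, O64), (C43, O64), (C43, O64) ✓
(A=1, C=8): 2 rows → {D,E} = (C45, O72), (C45, O72) ✓
(A=7, C=2): 1 row → {D,E} = (C98, O86) ✓
(A=1, C=2): 2 rows → {D,E} = (C19, O43), (C19, O43) ✓
Every {A, C} value is associated with a single {D, E} value, so {A, C} → {D, E} holds.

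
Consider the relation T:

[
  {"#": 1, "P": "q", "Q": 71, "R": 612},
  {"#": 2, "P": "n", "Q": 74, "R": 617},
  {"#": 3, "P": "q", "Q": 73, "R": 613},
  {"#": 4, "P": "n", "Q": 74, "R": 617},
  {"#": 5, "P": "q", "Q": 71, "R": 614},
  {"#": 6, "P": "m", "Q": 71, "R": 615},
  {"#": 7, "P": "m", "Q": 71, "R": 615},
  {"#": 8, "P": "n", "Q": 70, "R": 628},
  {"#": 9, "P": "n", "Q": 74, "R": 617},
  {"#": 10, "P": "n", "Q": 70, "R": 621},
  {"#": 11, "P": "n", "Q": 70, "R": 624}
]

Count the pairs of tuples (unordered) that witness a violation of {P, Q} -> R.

(P=q, Q=71): violating pairs (1,5) — 1 pair.
(P=n, Q=74): all 3 rows agree on R — 0 pairs.
(P=m, Q=71): all 2 rows agree on R — 0 pairs.
(P=n, Q=70): violating pairs (8,10), (8,11), (10,11) — 3 pairs.

4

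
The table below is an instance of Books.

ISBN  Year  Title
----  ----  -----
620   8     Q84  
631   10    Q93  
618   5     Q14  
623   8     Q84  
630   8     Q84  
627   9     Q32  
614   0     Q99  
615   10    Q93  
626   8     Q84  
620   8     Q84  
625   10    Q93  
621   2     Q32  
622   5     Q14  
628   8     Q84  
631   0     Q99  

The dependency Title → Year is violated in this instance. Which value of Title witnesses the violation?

Title=Q84: 6 rows → Year = 8, 8, 8, 8, 8, 8 ✓
Title=Q93: 3 rows → Year = 10, 10, 10 ✓
Title=Q14: 2 rows → Year = 5, 5 ✓
Title=Q32: 2 rows → Year takes values {9, 2} — violation
Title=Q99: 2 rows → Year = 0, 0 ✓
The only Title value with inconsistent Year is Title=Q32.

Q32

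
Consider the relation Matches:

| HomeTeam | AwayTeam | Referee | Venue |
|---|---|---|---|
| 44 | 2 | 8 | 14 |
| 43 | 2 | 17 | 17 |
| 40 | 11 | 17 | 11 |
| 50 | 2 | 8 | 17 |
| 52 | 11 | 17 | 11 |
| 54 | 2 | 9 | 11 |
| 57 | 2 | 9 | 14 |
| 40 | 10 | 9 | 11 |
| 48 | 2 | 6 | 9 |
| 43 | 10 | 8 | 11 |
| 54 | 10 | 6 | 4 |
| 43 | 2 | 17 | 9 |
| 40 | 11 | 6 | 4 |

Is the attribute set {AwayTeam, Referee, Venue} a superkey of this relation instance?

Two distinct rows share (AwayTeam=11, Referee=17, Venue=11), so {AwayTeam, Referee, Venue} does not determine every attribute — not a superkey.

No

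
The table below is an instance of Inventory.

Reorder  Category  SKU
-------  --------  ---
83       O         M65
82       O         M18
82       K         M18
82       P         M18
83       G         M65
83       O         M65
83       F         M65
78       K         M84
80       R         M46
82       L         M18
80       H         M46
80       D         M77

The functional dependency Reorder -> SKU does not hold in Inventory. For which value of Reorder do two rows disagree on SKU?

80

Reorder=83: 4 rows → SKU = M65, M65, M65, M65 ✓
Reorder=82: 4 rows → SKU = M18, M18, M18, M18 ✓
Reorder=78: 1 row → SKU = M84 ✓
Reorder=80: 3 rows → SKU takes values {M46, M77} — violation
The only Reorder value with inconsistent SKU is Reorder=80.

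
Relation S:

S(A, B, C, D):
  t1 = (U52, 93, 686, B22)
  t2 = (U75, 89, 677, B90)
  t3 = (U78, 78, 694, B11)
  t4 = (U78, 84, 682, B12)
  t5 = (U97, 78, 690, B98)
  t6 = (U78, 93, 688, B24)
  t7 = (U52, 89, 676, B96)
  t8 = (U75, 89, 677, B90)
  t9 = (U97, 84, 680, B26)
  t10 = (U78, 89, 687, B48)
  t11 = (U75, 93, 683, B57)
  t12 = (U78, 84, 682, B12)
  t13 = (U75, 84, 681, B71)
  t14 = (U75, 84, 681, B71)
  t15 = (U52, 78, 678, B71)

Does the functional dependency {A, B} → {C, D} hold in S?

Yes

(A=U52, B=93): row 1 → {C,D} = (686, B22) ✓
(A=U75, B=89): rows 2, 8 → {C,D} = (677, B90), (677, B90) ✓
(A=U78, B=78): row 3 → {C,D} = (694, B11) ✓
(A=U78, B=84): rows 4, 12 → {C,D} = (682, B12), (682, B12) ✓
(A=U97, B=78): row 5 → {C,D} = (690, B98) ✓
(A=U78, B=93): row 6 → {C,D} = (688, B24) ✓
(A=U52, B=89): row 7 → {C,D} = (676, B96) ✓
(A=U97, B=84): row 9 → {C,D} = (680, B26) ✓
(A=U78, B=89): row 10 → {C,D} = (687, B48) ✓
(A=U75, B=93): row 11 → {C,D} = (683, B57) ✓
(A=U75, B=84): rows 13, 14 → {C,D} = (681, B71), (681, B71) ✓
(A=U52, B=78): row 15 → {C,D} = (678, B71) ✓
Every {A, B} value is associated with a single {C, D} value, so {A, B} → {C, D} holds.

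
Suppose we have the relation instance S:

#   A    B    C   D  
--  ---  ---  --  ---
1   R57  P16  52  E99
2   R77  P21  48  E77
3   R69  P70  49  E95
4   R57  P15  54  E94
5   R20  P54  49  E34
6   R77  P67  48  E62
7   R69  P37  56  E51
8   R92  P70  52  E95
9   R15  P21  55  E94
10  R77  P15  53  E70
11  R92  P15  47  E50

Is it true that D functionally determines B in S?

No

D=E99: row 1 → B = P16 ✓
D=E77: row 2 → B = P21 ✓
D=E95: rows 3, 8 → B = P70, P70 ✓
D=E94: rows 4, 9 → B takes values {P15, P21} — violation
D=E34: row 5 → B = P54 ✓
D=E62: row 6 → B = P67 ✓
D=E51: row 7 → B = P37 ✓
D=E70: row 10 → B = P15 ✓
D=E50: row 11 → B = P15 ✓
Two rows agree on D but differ on B, so D → B does not hold.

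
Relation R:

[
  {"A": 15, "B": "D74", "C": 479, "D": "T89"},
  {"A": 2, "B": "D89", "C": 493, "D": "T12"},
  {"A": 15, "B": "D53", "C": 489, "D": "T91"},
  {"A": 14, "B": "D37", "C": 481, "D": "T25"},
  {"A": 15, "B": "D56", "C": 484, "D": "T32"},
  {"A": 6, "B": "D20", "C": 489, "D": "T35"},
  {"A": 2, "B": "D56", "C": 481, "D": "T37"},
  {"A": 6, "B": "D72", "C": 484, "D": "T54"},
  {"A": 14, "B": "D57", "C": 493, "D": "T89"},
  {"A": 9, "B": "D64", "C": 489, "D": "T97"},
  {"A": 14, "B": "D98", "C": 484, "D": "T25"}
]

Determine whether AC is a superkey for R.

Yes

All 11 rows have distinct AC values, so AC → (all attributes) holds and AC is a superkey.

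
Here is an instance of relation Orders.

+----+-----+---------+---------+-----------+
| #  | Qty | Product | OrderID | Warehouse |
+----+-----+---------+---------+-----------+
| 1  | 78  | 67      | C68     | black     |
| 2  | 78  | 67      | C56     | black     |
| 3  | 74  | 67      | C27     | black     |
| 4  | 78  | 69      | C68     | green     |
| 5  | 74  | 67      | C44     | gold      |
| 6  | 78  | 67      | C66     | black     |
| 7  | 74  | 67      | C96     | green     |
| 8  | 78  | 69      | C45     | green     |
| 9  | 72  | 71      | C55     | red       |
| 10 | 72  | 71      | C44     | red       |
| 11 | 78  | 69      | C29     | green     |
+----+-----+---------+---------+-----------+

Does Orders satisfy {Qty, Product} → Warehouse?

No

(Qty=78, Product=67): rows 1, 2, 6 → Warehouse = black, black, black ✓
(Qty=74, Product=67): rows 3, 5, 7 → Warehouse takes values {black, gold, green} — violation
(Qty=78, Product=69): rows 4, 8, 11 → Warehouse = green, green, green ✓
(Qty=72, Product=71): rows 9, 10 → Warehouse = red, red ✓
Two rows agree on {Qty, Product} but differ on Warehouse, so {Qty, Product} → Warehouse does not hold.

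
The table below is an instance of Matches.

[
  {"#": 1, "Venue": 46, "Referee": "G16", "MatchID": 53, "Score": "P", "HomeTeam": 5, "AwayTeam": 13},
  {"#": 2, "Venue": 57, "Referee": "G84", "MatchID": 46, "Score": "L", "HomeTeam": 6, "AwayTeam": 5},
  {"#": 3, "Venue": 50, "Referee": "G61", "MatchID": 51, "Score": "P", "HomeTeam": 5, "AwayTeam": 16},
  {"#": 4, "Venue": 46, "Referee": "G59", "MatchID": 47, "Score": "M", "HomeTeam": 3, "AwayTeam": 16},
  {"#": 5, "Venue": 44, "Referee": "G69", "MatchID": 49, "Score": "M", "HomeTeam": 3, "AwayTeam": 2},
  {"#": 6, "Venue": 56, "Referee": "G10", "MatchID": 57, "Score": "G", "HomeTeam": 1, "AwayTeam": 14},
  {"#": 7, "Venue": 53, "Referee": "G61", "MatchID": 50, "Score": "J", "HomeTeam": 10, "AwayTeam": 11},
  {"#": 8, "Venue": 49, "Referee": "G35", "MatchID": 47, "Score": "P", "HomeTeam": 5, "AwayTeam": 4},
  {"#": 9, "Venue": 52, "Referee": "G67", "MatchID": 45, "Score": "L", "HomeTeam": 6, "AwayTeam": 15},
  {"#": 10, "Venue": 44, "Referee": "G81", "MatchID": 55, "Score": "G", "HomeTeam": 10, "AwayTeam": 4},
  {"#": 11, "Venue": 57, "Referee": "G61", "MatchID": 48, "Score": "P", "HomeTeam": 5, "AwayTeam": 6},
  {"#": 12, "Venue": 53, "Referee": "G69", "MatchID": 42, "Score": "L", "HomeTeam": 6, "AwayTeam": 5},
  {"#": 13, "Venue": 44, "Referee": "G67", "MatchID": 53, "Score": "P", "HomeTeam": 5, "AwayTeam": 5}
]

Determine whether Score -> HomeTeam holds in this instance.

Score=P: rows 1, 3, 8, 11, 13 → HomeTeam = 5, 5, 5, 5, 5 ✓
Score=L: rows 2, 9, 12 → HomeTeam = 6, 6, 6 ✓
Score=M: rows 4, 5 → HomeTeam = 3, 3 ✓
Score=G: rows 6, 10 → HomeTeam takes values {1, 10} — violation
Score=J: row 7 → HomeTeam = 10 ✓
Two rows agree on Score but differ on HomeTeam, so Score -> HomeTeam does not hold.

No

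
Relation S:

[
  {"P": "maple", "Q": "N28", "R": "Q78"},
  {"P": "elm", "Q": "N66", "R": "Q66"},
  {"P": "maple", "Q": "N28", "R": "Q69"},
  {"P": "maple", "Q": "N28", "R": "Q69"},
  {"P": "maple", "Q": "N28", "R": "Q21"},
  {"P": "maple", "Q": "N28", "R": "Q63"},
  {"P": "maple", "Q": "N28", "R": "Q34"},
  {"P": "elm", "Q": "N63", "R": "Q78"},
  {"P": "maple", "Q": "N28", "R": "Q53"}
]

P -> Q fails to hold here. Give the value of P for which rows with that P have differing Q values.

P=maple: 7 rows → Q = N28, N28, N28, N28, N28, N28, N28 ✓
P=elm: 2 rows → Q takes values {N66, N63} — violation
The only P value with inconsistent Q is P=elm.

elm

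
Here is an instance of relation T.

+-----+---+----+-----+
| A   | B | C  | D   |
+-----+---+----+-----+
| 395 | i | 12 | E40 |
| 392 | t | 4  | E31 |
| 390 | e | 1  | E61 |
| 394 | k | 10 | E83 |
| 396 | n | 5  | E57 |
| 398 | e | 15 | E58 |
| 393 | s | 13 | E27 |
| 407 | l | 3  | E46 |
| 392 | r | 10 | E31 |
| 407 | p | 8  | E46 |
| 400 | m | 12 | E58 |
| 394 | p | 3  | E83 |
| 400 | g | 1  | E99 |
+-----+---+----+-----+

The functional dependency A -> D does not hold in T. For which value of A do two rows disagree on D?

A=395: 1 row → D = E40 ✓
A=392: 2 rows → D = E31, E31 ✓
A=390: 1 row → D = E61 ✓
A=394: 2 rows → D = E83, E83 ✓
A=396: 1 row → D = E57 ✓
A=398: 1 row → D = E58 ✓
A=393: 1 row → D = E27 ✓
A=407: 2 rows → D = E46, E46 ✓
A=400: 2 rows → D takes values {E58, E99} — violation
The only A value with inconsistent D is A=400.

400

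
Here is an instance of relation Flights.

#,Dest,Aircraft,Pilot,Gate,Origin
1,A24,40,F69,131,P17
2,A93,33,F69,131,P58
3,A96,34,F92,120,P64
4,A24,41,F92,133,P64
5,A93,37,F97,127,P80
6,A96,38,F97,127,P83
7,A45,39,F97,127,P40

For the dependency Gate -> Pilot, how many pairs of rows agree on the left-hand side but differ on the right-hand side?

Gate=131: all 2 rows agree on Pilot — 0 pairs.
Gate=127: all 3 rows agree on Pilot — 0 pairs.

0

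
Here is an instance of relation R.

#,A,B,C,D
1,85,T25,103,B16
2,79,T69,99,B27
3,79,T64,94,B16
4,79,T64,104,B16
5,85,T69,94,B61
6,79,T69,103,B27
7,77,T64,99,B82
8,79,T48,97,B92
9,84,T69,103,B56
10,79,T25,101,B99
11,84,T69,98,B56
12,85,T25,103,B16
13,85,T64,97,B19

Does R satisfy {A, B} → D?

(A=85, B=T25): rows 1, 12 → D = B16, B16 ✓
(A=79, B=T69): rows 2, 6 → D = B27, B27 ✓
(A=79, B=T64): rows 3, 4 → D = B16, B16 ✓
(A=85, B=T69): row 5 → D = B61 ✓
(A=77, B=T64): row 7 → D = B82 ✓
(A=79, B=T48): row 8 → D = B92 ✓
(A=84, B=T69): rows 9, 11 → D = B56, B56 ✓
(A=79, B=T25): row 10 → D = B99 ✓
(A=85, B=T64): row 13 → D = B19 ✓
Every {A, B} value is associated with a single D value, so {A, B} → D holds.

Yes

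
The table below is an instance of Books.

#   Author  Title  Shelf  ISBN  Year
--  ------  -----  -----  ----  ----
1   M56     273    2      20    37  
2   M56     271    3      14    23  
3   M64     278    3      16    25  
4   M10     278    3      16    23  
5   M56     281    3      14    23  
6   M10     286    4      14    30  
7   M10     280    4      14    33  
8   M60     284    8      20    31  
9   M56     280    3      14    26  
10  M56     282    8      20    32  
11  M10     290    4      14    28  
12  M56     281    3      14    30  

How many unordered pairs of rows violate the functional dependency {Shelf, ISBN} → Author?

(Shelf=3, ISBN=14): all 4 rows agree on Author — 0 pairs.
(Shelf=3, ISBN=16): violating pairs (3,4) — 1 pair.
(Shelf=4, ISBN=14): all 3 rows agree on Author — 0 pairs.
(Shelf=8, ISBN=20): violating pairs (8,10) — 1 pair.

2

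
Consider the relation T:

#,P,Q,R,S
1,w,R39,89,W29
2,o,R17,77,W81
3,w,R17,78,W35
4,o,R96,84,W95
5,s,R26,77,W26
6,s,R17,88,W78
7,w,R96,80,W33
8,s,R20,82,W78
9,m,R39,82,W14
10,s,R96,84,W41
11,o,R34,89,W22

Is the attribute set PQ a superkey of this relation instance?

All 11 rows have distinct PQ values, so PQ → (all attributes) holds and PQ is a superkey.

Yes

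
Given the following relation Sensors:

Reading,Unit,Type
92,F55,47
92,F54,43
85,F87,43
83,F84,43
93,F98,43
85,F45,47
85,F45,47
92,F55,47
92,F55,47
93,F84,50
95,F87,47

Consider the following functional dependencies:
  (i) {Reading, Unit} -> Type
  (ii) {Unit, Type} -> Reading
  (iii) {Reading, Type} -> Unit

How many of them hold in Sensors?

(i) {Reading, Unit} -> Type: every LHS value maps to a single RHS value — holds.
(ii) {Unit, Type} -> Reading: every LHS value maps to a single RHS value — holds.
(iii) {Reading, Type} -> Unit: every LHS value maps to a single RHS value — holds.
3 of the 3 dependencies hold.

3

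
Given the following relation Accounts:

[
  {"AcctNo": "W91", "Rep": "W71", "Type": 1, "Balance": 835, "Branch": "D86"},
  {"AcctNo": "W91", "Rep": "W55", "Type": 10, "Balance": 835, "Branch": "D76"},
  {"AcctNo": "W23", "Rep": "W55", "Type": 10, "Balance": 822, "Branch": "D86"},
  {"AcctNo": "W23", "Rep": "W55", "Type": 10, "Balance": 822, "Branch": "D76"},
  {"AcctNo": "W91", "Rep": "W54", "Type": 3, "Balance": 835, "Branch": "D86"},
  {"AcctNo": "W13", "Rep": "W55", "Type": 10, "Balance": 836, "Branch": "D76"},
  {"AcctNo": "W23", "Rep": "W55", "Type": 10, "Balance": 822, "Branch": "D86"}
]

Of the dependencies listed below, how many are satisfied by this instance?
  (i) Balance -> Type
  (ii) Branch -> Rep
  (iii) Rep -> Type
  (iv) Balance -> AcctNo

2

(i) Balance -> Type: Balance=835: 3 rows → Type takes values {1, 10, 3} — violation — fails.
(ii) Branch -> Rep: Branch=D86: 4 rows → Rep takes values {W71, W55, W54} — violation — fails.
(iii) Rep -> Type: every LHS value maps to a single RHS value — holds.
(iv) Balance -> AcctNo: every LHS value maps to a single RHS value — holds.
2 of the 4 dependencies hold.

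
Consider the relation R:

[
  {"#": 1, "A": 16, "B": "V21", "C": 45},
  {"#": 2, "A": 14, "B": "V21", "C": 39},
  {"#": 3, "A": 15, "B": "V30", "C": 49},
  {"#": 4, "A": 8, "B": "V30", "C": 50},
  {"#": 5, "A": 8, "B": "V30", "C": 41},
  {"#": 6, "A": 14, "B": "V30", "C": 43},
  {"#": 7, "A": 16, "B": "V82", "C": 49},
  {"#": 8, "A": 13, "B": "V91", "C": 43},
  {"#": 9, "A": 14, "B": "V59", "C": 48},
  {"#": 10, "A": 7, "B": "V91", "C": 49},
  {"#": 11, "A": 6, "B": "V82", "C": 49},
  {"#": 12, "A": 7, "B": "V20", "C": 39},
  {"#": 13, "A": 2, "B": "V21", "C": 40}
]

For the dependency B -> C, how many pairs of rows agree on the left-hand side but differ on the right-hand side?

B=V21: violating pairs (1,2), (1,13), (2,13) — 3 pairs.
B=V30: violating pairs (3,4), (3,5), (3,6), (4,5), (4,6), (5,6) — 6 pairs.
B=V82: all 2 rows agree on C — 0 pairs.
B=V91: violating pairs (8,10) — 1 pair.

10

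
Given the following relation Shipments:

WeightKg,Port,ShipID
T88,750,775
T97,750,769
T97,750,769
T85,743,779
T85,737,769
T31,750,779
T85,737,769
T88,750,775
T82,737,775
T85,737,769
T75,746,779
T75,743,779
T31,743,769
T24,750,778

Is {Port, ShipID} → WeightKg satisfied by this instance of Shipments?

No

(Port=750, ShipID=775): 2 rows → WeightKg = T88, T88 ✓
(Port=750, ShipID=769): 2 rows → WeightKg = T97, T97 ✓
(Port=743, ShipID=779): 2 rows → WeightKg takes values {T85, T75} — violation
(Port=737, ShipID=769): 3 rows → WeightKg = T85, T85, T85 ✓
(Port=750, ShipID=779): 1 row → WeightKg = T31 ✓
(Port=737, ShipID=775): 1 row → WeightKg = T82 ✓
(Port=746, ShipID=779): 1 row → WeightKg = T75 ✓
(Port=743, ShipID=769): 1 row → WeightKg = T31 ✓
(Port=750, ShipID=778): 1 row → WeightKg = T24 ✓
Two rows agree on {Port, ShipID} but differ on WeightKg, so {Port, ShipID} → WeightKg does not hold.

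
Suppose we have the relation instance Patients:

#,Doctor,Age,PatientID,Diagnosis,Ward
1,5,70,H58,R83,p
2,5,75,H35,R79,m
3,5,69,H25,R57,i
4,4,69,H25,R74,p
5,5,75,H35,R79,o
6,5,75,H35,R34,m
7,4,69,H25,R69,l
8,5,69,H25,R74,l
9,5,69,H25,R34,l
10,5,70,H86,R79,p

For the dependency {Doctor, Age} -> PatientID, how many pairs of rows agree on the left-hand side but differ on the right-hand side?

1

(Doctor=5, Age=70): violating pairs (1,10) — 1 pair.
(Doctor=5, Age=75): all 3 rows agree on PatientID — 0 pairs.
(Doctor=5, Age=69): all 3 rows agree on PatientID — 0 pairs.
(Doctor=4, Age=69): all 2 rows agree on PatientID — 0 pairs.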